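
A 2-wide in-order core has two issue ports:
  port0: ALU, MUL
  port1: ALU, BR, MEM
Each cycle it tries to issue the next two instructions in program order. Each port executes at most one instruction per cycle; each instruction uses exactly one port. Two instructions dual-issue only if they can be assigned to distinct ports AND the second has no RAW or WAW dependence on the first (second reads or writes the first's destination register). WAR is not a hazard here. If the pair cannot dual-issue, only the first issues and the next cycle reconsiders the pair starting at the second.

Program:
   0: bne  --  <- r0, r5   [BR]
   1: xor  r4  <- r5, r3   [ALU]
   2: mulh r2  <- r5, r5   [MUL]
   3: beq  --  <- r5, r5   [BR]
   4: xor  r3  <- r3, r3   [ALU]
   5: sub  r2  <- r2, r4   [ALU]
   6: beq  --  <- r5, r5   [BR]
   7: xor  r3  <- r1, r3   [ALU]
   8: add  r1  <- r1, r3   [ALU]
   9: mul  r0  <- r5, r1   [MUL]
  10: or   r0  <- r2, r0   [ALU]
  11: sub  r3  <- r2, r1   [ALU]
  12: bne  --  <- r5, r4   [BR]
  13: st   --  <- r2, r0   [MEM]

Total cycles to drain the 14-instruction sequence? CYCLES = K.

c0: i0/i1 bne.BR xor.ALU  dual
c1: i2/i3 mulh.MUL beq.BR  dual
c2: i4/i5 xor.ALU sub.ALU  dual
c3: i6/i7 beq.BR xor.ALU  dual
c4: i8 add.ALU  RAW r1
c5: i9 mul.MUL  RAW+WAW r0
c6: i10/i11 or.ALU sub.ALU  dual
c7: i12 bne.BR  no-port BR/MEM
c8: i13 st.MEM  tail

CYCLES = 9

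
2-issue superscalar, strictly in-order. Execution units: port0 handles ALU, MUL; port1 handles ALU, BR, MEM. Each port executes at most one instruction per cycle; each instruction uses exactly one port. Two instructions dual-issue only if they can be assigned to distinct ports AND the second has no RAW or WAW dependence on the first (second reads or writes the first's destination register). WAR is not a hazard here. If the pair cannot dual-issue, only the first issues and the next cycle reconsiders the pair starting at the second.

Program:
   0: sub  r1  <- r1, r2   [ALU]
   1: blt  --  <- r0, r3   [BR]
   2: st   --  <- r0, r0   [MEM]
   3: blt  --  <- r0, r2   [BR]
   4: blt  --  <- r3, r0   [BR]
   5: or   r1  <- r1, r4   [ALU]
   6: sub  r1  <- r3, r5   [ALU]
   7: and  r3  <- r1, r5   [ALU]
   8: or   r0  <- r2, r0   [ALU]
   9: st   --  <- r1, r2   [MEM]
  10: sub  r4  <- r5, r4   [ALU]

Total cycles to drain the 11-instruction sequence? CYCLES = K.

t=0 i0,i1:sub+blt ; 2-wide
t=1 i2:st ; no-port MEM/BR
t=2 i3:blt ; no-port BR/BR
t=3 i4,i5:blt+or ; 2-wide
t=4 i6:sub ; RAW r1
t=5 i7,i8:and+or ; 2-wide
t=6 i9,i10:st+sub ; 2-wide

CYCLES = 7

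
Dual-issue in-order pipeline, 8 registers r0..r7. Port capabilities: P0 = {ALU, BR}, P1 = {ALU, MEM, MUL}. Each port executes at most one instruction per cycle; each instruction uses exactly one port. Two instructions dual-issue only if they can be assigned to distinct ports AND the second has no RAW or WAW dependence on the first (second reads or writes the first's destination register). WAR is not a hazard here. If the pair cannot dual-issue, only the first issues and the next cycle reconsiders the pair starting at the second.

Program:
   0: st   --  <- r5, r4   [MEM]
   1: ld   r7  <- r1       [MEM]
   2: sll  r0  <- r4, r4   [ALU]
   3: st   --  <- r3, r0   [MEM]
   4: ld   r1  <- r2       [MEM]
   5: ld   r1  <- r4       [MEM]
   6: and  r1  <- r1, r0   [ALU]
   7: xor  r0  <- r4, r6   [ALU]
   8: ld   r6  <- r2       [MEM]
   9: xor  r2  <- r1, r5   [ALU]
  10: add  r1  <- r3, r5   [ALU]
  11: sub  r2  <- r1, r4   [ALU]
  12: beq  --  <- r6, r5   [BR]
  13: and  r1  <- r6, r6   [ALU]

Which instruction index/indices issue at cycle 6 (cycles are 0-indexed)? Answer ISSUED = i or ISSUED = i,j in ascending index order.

#0 head=0: st.MEM i0 no-port MEM/MEM
#1 head=1: ld.MEM sll.ALU i1/i2 pair
#2 head=3: st.MEM i3 no-port MEM/MEM
#3 head=4: ld.MEM i4 no-port MEM/MEM
#4 head=5: ld.MEM i5 RAW+WAW r1
#5 head=6: and.ALU xor.ALU i6/i7 pair
#6 head=8: ld.MEM xor.ALU i8/i9 pair
#7 head=10: add.ALU i10 RAW r1
#8 head=11: sub.ALU beq.BR i11/i12 pair
#9 head=13: and.ALU i13 tail

ISSUED = 8,9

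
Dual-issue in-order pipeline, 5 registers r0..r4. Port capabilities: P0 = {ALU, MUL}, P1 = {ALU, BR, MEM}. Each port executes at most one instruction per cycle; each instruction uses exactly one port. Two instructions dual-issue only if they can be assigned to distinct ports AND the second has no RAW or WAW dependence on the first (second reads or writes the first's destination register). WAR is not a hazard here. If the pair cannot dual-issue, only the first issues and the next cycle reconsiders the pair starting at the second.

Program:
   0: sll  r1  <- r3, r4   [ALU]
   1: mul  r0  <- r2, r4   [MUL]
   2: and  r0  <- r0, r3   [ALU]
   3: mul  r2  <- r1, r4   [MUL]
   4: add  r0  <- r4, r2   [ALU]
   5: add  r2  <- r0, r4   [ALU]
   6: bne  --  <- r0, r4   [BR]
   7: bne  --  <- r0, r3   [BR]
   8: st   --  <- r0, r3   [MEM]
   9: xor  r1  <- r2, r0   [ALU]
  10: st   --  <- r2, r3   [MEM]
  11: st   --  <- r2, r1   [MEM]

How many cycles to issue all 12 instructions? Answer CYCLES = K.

#0 head=0: sll.ALU+mul.MUL i0&i1 pair
#1 head=2: and.ALU+mul.MUL i2&i3 pair
#2 head=4: add.ALU i4 RAW r0
#3 head=5: add.ALU+bne.BR i5&i6 pair
#4 head=7: bne.BR i7 no-port BR/MEM
#5 head=8: st.MEM+xor.ALU i8&i9 pair
#6 head=10: st.MEM i10 no-port MEM/MEM
#7 head=11: st.MEM i11 tail

CYCLES = 8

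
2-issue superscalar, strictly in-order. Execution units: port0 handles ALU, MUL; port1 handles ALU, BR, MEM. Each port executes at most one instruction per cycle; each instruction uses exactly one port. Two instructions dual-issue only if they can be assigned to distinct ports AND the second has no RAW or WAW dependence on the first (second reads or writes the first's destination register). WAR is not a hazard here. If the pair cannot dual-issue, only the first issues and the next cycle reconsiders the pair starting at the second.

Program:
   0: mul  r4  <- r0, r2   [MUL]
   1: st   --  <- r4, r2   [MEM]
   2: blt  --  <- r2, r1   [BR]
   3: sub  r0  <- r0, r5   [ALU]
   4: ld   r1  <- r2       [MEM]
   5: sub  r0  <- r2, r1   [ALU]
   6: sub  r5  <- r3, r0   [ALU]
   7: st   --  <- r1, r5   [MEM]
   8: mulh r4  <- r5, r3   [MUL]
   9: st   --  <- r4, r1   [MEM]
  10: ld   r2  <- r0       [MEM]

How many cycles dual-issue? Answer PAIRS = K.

PAIRS = 2

0. mul.MUL @i0  | RAW r4
1. st.MEM @i1  | no-port MEM/BR
2. blt.BR/sub.ALU @i2+i3  | 2-wide
3. ld.MEM @i4  | RAW r1
4. sub.ALU @i5  | RAW r0
5. sub.ALU @i6  | RAW r5
6. st.MEM/mulh.MUL @i7+i8  | 2-wide
7. st.MEM @i9  | no-port MEM/MEM
8. ld.MEM @i10  | tail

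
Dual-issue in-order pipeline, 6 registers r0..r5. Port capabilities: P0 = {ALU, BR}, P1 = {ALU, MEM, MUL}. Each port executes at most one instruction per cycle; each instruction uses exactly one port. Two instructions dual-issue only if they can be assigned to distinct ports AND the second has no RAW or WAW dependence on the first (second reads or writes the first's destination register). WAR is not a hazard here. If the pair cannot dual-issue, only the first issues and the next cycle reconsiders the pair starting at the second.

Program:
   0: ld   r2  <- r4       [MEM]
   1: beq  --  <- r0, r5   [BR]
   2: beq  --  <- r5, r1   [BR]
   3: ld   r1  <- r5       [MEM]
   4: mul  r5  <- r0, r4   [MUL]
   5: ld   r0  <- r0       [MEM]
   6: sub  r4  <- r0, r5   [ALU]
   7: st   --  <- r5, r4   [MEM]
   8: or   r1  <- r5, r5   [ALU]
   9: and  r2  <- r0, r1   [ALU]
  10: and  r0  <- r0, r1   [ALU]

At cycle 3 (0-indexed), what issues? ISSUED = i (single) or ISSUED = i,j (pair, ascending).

ISSUED = 5

0. ld.MEM;beq.BR @i0+i1  | pair
1. beq.BR;ld.MEM @i2+i3  | pair
2. mul.MUL @i4  | no-port MUL/MEM
3. ld.MEM @i5  | RAW r0
4. sub.ALU @i6  | RAW r4
5. st.MEM;or.ALU @i7+i8  | pair
6. and.ALU;and.ALU @i9+i10  | pair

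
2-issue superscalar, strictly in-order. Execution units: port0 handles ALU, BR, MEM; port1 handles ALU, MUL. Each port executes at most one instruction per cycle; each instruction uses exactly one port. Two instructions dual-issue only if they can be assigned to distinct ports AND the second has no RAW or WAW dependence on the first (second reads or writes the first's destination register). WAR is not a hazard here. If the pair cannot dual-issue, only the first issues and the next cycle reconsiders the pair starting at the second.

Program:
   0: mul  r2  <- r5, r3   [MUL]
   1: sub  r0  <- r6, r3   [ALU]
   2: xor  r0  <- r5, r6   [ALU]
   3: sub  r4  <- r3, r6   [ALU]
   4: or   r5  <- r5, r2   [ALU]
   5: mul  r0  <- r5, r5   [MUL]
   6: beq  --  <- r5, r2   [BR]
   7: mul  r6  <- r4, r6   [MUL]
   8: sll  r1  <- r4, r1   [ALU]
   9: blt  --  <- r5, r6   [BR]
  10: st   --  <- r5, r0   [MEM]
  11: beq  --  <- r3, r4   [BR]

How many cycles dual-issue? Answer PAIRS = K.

PAIRS = 4

  cy0 -> i0+i1 (mul+sub) 2-wide
  cy1 -> i2+i3 (xor+sub) 2-wide
  cy2 -> i4 (or) RAW r5
  cy3 -> i5+i6 (mul+beq) 2-wide
  cy4 -> i7+i8 (mul+sll) 2-wide
  cy5 -> i9 (blt) no-port BR/MEM
  cy6 -> i10 (st) no-port MEM/BR
  cy7 -> i11 (beq) tail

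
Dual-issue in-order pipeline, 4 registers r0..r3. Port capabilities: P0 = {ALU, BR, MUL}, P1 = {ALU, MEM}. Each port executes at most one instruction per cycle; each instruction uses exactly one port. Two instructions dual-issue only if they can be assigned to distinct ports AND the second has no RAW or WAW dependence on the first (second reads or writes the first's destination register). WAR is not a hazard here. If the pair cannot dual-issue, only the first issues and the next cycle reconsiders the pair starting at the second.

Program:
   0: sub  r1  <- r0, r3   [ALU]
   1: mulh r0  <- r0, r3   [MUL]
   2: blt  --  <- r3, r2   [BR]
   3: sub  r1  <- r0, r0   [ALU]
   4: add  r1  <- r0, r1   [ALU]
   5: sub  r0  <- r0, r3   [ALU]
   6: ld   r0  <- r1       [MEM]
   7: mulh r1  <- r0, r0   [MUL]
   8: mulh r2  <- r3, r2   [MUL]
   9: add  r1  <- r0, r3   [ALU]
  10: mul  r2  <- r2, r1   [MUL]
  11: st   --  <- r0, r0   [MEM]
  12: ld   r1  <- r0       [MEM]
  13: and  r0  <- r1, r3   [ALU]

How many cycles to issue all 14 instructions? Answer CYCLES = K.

CYCLES = 9

0. sub;mulh @i0,i1  | dual
1. blt;sub @i2,i3  | dual
2. add;sub @i4,i5  | dual
3. ld @i6  | RAW r0
4. mulh @i7  | no-port MUL/MUL
5. mulh;add @i8,i9  | dual
6. mul;st @i10,i11  | dual
7. ld @i12  | RAW r1
8. and @i13  | tail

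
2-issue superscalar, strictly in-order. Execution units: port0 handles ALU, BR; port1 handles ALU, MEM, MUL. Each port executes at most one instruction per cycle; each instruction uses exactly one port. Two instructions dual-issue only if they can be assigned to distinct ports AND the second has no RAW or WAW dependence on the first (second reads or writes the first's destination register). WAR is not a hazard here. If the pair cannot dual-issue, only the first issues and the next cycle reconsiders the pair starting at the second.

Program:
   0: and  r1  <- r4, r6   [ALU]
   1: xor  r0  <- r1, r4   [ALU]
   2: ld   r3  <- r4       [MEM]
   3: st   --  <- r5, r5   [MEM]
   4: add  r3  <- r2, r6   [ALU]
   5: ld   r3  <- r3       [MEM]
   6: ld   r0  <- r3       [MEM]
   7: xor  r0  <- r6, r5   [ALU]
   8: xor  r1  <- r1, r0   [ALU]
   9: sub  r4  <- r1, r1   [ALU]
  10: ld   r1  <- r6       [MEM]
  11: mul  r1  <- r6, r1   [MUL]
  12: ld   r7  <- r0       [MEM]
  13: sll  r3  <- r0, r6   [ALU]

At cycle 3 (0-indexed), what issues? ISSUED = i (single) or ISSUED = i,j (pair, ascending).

ISSUED = 5

t=0 i0:and.ALU ; RAW r1
t=1 i1&i2:xor.ALU ld.MEM ; 2-wide
t=2 i3&i4:st.MEM add.ALU ; 2-wide
t=3 i5:ld.MEM ; no-port MEM/MEM
t=4 i6:ld.MEM ; WAW r0
t=5 i7:xor.ALU ; RAW r0
t=6 i8:xor.ALU ; RAW r1
t=7 i9&i10:sub.ALU ld.MEM ; 2-wide
t=8 i11:mul.MUL ; no-port MUL/MEM
t=9 i12&i13:ld.MEM sll.ALU ; 2-wide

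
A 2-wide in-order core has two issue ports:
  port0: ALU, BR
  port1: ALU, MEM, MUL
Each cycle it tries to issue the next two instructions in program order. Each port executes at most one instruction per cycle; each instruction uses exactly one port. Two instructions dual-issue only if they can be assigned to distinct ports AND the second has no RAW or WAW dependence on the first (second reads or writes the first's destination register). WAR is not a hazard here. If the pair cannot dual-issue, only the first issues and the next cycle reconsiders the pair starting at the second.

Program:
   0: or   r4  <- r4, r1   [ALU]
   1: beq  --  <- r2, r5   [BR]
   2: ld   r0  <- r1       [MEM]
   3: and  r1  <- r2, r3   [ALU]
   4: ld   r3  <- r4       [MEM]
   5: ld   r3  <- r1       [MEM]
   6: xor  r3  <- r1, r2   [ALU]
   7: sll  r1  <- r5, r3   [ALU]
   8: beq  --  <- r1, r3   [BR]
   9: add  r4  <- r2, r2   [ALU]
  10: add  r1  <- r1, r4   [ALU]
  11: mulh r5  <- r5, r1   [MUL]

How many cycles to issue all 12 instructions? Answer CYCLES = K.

CYCLES = 9

  cy0 -> i0,i1 (or.ALU beq.BR) pair
  cy1 -> i2,i3 (ld.MEM and.ALU) pair
  cy2 -> i4 (ld.MEM) no-port MEM/MEM
  cy3 -> i5 (ld.MEM) WAW r3
  cy4 -> i6 (xor.ALU) RAW r3
  cy5 -> i7 (sll.ALU) RAW r1
  cy6 -> i8,i9 (beq.BR add.ALU) pair
  cy7 -> i10 (add.ALU) RAW r1
  cy8 -> i11 (mulh.MUL) tail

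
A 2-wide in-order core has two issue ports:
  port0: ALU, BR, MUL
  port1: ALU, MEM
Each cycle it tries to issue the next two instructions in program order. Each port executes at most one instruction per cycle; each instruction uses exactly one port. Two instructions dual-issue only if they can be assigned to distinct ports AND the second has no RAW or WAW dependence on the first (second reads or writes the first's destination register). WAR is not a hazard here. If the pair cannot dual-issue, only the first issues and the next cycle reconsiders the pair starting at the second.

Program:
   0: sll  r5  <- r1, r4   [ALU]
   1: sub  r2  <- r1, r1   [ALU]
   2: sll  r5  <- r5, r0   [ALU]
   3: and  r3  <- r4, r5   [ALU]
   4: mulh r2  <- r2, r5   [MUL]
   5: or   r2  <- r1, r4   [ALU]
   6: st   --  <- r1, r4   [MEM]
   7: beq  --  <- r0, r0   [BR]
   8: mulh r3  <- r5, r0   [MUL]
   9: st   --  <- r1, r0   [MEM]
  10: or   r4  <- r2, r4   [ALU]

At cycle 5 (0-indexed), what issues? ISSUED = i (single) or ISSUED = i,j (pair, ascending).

ISSUED = 8,9

t=0 i0/i1:sll/sub ; dual
t=1 i2:sll ; RAW r5
t=2 i3/i4:and/mulh ; dual
t=3 i5/i6:or/st ; dual
t=4 i7:beq ; no-port BR/MUL
t=5 i8/i9:mulh/st ; dual
t=6 i10:or ; tail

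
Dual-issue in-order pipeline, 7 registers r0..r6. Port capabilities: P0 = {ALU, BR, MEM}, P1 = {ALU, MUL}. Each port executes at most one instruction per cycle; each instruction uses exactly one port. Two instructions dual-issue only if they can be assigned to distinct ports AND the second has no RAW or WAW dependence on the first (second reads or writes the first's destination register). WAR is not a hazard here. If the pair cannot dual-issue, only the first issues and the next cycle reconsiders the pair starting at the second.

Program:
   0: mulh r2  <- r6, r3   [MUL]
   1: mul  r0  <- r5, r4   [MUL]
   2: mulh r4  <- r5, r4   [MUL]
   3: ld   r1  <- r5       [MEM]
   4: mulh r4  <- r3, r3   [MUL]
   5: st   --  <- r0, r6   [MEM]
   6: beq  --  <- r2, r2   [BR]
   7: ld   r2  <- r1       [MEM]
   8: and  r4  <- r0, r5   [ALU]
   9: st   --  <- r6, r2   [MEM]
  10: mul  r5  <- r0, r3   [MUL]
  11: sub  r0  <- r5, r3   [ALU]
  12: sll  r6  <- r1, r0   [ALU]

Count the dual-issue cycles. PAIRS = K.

t=0 i0:mulh.MUL ; no-port MUL/MUL
t=1 i1:mul.MUL ; no-port MUL/MUL
t=2 i2,i3:mulh.MUL;ld.MEM ; 2-wide
t=3 i4,i5:mulh.MUL;st.MEM ; 2-wide
t=4 i6:beq.BR ; no-port BR/MEM
t=5 i7,i8:ld.MEM;and.ALU ; 2-wide
t=6 i9,i10:st.MEM;mul.MUL ; 2-wide
t=7 i11:sub.ALU ; RAW r0
t=8 i12:sll.ALU ; tail

PAIRS = 4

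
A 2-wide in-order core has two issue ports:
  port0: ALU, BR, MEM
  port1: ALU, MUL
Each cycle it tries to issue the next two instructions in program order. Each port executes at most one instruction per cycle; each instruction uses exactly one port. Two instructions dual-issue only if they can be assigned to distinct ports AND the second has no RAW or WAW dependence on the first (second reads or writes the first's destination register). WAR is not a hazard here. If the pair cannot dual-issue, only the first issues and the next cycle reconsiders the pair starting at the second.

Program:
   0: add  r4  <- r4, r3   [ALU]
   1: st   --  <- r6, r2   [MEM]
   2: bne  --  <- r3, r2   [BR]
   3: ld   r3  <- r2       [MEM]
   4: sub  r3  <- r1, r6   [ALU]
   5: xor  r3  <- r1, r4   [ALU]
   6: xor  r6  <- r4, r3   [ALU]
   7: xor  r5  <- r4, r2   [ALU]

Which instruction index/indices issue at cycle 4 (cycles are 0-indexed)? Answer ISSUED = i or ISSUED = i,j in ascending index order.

ISSUED = 5

  cy0 -> i0/i1 (add.ALU/st.MEM) dual
  cy1 -> i2 (bne.BR) no-port BR/MEM
  cy2 -> i3 (ld.MEM) WAW r3
  cy3 -> i4 (sub.ALU) WAW r3
  cy4 -> i5 (xor.ALU) RAW r3
  cy5 -> i6/i7 (xor.ALU/xor.ALU) dual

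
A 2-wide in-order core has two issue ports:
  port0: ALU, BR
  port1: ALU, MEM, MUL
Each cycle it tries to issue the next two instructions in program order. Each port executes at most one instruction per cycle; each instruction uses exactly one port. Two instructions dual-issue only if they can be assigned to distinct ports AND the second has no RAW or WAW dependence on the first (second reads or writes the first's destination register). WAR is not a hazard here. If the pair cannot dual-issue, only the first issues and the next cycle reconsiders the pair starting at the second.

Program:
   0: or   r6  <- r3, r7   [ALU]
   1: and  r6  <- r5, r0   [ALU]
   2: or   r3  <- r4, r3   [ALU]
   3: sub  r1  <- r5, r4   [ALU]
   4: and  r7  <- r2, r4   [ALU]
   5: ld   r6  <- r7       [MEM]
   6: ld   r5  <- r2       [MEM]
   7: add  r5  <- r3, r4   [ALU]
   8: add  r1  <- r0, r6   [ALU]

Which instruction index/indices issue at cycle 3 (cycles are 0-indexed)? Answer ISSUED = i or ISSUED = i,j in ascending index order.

ISSUED = 5

  cy0 -> i0 (or.ALU) WAW r6
  cy1 -> i1+i2 (and.ALU+or.ALU) 2-wide
  cy2 -> i3+i4 (sub.ALU+and.ALU) 2-wide
  cy3 -> i5 (ld.MEM) no-port MEM/MEM
  cy4 -> i6 (ld.MEM) WAW r5
  cy5 -> i7+i8 (add.ALU+add.ALU) 2-wide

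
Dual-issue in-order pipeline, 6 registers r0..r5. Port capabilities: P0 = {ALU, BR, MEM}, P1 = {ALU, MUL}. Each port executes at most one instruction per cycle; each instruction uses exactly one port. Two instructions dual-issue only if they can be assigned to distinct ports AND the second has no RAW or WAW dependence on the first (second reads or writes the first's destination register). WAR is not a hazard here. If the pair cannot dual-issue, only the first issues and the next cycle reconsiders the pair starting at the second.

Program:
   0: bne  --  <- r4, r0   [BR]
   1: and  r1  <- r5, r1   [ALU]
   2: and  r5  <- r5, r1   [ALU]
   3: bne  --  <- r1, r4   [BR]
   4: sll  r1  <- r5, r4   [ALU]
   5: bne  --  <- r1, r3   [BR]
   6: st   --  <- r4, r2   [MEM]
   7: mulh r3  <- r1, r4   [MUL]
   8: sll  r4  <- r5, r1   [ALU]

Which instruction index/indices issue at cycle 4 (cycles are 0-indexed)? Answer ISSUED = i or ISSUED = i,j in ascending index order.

c0: i0/i1 bne+and  2-wide
c1: i2/i3 and+bne  2-wide
c2: i4 sll  RAW r1
c3: i5 bne  no-port BR/MEM
c4: i6/i7 st+mulh  2-wide
c5: i8 sll  tail

ISSUED = 6,7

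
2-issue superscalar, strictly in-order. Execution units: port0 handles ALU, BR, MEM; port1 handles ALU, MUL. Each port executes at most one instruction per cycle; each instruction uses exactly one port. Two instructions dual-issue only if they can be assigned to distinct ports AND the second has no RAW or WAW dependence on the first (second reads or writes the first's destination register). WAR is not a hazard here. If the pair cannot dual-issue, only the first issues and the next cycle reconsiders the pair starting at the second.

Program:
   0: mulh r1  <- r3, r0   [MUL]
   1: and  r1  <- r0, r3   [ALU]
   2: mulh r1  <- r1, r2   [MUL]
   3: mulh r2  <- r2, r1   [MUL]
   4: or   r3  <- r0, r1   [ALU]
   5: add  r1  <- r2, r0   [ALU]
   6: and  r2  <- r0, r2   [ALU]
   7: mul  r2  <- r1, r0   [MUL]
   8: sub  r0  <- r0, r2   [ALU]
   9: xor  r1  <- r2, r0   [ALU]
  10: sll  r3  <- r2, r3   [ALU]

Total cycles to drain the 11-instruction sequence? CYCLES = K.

[0] i0  mulh  -- WAW r1
[1] i1  and  -- RAW+WAW r1
[2] i2  mulh  -- no-port MUL/MUL
[3] i3&i4  mulh+or  -- pair
[4] i5&i6  add+and  -- pair
[5] i7  mul  -- RAW r2
[6] i8  sub  -- RAW r0
[7] i9&i10  xor+sll  -- pair

CYCLES = 8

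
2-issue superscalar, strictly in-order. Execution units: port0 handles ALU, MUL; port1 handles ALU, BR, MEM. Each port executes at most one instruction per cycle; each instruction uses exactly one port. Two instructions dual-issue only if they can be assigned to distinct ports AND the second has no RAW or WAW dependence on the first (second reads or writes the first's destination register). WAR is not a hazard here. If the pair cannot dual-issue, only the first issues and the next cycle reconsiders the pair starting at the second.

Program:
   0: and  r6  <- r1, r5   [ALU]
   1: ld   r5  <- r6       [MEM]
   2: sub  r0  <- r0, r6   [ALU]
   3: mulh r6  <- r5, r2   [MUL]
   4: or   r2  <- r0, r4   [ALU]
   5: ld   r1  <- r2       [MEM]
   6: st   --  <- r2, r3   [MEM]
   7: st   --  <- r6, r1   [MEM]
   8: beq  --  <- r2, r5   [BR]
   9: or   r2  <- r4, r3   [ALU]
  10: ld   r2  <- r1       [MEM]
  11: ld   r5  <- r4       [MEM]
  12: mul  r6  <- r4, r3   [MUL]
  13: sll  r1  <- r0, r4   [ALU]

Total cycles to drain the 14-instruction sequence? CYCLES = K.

CYCLES = 10

#0 head=0: and.ALU i0 RAW r6
#1 head=1: ld.MEM;sub.ALU i1/i2 dual
#2 head=3: mulh.MUL;or.ALU i3/i4 dual
#3 head=5: ld.MEM i5 no-port MEM/MEM
#4 head=6: st.MEM i6 no-port MEM/MEM
#5 head=7: st.MEM i7 no-port MEM/BR
#6 head=8: beq.BR;or.ALU i8/i9 dual
#7 head=10: ld.MEM i10 no-port MEM/MEM
#8 head=11: ld.MEM;mul.MUL i11/i12 dual
#9 head=13: sll.ALU i13 tail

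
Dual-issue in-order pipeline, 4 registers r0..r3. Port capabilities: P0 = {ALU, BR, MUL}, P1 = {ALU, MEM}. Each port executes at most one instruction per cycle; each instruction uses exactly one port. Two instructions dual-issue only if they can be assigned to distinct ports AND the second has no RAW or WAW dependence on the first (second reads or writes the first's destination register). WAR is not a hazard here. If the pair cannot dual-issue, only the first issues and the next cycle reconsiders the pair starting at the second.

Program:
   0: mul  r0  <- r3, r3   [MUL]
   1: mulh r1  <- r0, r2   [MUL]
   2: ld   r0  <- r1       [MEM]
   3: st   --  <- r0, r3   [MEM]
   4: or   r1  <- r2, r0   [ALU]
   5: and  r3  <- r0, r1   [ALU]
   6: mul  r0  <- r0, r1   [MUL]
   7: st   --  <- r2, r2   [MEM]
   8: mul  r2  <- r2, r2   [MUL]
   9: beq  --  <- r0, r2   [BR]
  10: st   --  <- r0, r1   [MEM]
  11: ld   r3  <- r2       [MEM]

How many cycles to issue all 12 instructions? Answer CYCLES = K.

  cy0 -> i0 (mul.MUL) no-port MUL/MUL
  cy1 -> i1 (mulh.MUL) RAW r1
  cy2 -> i2 (ld.MEM) no-port MEM/MEM
  cy3 -> i3/i4 (st.MEM/or.ALU) pair
  cy4 -> i5/i6 (and.ALU/mul.MUL) pair
  cy5 -> i7/i8 (st.MEM/mul.MUL) pair
  cy6 -> i9/i10 (beq.BR/st.MEM) pair
  cy7 -> i11 (ld.MEM) tail

CYCLES = 8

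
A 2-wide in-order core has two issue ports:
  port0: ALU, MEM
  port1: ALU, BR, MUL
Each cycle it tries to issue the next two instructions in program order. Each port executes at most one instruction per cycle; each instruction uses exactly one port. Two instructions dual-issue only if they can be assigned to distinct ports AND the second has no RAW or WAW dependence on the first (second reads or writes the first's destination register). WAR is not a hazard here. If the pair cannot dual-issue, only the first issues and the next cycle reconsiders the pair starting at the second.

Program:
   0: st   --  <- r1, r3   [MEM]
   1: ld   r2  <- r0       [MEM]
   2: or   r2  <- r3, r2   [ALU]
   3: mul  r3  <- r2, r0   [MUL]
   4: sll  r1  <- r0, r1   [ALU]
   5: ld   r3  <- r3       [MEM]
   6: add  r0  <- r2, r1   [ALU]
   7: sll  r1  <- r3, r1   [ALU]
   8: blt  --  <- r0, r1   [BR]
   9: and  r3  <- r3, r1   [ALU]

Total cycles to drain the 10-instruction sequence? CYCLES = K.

CYCLES = 7

[0] i0  st.MEM  -- no-port MEM/MEM
[1] i1  ld.MEM  -- RAW+WAW r2
[2] i2  or.ALU  -- RAW r2
[3] i3/i4  mul.MUL;sll.ALU  -- 2-wide
[4] i5/i6  ld.MEM;add.ALU  -- 2-wide
[5] i7  sll.ALU  -- RAW r1
[6] i8/i9  blt.BR;and.ALU  -- 2-wide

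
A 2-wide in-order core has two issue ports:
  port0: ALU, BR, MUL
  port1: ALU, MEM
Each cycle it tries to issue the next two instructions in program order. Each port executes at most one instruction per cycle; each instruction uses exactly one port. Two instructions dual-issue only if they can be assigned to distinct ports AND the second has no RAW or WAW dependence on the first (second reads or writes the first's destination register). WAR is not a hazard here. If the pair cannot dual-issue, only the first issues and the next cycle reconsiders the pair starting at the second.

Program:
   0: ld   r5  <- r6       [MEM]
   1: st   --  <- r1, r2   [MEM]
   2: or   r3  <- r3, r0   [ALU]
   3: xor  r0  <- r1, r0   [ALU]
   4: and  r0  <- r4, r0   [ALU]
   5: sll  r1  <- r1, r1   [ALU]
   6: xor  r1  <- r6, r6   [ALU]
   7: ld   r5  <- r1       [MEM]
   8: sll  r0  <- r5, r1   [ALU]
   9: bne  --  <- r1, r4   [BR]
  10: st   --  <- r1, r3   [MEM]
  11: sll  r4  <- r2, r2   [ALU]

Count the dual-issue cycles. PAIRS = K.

PAIRS = 4

#0 head=0: ld.MEM i0 no-port MEM/MEM
#1 head=1: st.MEM+or.ALU i1,i2 dual
#2 head=3: xor.ALU i3 RAW+WAW r0
#3 head=4: and.ALU+sll.ALU i4,i5 dual
#4 head=6: xor.ALU i6 RAW r1
#5 head=7: ld.MEM i7 RAW r5
#6 head=8: sll.ALU+bne.BR i8,i9 dual
#7 head=10: st.MEM+sll.ALU i10,i11 dual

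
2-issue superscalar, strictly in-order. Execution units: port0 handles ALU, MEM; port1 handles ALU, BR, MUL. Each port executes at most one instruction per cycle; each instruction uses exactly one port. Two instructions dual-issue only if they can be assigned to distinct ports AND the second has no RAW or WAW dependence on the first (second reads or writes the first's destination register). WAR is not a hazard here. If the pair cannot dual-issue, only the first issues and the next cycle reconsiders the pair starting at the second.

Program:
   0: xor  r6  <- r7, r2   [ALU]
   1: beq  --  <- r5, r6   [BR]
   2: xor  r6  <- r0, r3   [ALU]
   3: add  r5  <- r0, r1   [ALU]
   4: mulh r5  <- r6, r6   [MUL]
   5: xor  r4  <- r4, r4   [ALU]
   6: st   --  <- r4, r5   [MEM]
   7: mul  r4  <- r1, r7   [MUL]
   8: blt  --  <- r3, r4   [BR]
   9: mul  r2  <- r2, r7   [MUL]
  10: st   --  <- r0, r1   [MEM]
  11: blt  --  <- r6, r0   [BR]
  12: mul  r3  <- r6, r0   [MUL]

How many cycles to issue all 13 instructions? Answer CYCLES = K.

c0: i0 xor.ALU  RAW r6
c1: i1&i2 beq.BR;xor.ALU  pair
c2: i3 add.ALU  WAW r5
c3: i4&i5 mulh.MUL;xor.ALU  pair
c4: i6&i7 st.MEM;mul.MUL  pair
c5: i8 blt.BR  no-port BR/MUL
c6: i9&i10 mul.MUL;st.MEM  pair
c7: i11 blt.BR  no-port BR/MUL
c8: i12 mul.MUL  tail

CYCLES = 9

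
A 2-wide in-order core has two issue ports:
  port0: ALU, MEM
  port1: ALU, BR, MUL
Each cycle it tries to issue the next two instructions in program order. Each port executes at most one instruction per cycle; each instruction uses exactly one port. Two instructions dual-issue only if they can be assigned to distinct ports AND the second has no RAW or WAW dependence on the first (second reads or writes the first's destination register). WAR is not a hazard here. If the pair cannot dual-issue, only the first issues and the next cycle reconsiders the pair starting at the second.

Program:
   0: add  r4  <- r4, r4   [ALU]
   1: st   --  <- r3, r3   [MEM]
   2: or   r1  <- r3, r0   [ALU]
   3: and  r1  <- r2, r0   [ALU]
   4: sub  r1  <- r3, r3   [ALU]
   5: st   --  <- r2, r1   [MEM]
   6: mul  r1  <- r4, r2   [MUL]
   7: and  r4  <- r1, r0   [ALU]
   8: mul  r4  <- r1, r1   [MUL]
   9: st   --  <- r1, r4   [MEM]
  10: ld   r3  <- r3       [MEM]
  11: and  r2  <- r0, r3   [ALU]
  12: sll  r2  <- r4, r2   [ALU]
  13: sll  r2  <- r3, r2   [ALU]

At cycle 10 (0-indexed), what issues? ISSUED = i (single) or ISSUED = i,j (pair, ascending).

ISSUED = 12

#0 head=0: add.ALU;st.MEM i0,i1 pair
#1 head=2: or.ALU i2 WAW r1
#2 head=3: and.ALU i3 WAW r1
#3 head=4: sub.ALU i4 RAW r1
#4 head=5: st.MEM;mul.MUL i5,i6 pair
#5 head=7: and.ALU i7 WAW r4
#6 head=8: mul.MUL i8 RAW r4
#7 head=9: st.MEM i9 no-port MEM/MEM
#8 head=10: ld.MEM i10 RAW r3
#9 head=11: and.ALU i11 RAW+WAW r2
#10 head=12: sll.ALU i12 RAW+WAW r2
#11 head=13: sll.ALU i13 tail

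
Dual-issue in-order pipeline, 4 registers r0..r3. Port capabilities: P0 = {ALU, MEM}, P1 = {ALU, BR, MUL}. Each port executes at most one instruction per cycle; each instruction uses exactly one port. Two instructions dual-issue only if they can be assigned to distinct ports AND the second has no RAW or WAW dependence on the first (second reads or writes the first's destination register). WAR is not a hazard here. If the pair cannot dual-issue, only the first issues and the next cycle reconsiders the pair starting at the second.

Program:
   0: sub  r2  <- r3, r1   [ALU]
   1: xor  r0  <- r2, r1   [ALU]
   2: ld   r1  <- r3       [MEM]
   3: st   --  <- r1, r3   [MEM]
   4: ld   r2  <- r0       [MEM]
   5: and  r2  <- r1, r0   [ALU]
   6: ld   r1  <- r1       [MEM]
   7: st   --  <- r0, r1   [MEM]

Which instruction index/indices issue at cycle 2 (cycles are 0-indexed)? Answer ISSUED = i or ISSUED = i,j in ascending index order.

ISSUED = 3

t=0 i0:sub.ALU ; RAW r2
t=1 i1/i2:xor.ALU;ld.MEM ; dual
t=2 i3:st.MEM ; no-port MEM/MEM
t=3 i4:ld.MEM ; WAW r2
t=4 i5/i6:and.ALU;ld.MEM ; dual
t=5 i7:st.MEM ; tail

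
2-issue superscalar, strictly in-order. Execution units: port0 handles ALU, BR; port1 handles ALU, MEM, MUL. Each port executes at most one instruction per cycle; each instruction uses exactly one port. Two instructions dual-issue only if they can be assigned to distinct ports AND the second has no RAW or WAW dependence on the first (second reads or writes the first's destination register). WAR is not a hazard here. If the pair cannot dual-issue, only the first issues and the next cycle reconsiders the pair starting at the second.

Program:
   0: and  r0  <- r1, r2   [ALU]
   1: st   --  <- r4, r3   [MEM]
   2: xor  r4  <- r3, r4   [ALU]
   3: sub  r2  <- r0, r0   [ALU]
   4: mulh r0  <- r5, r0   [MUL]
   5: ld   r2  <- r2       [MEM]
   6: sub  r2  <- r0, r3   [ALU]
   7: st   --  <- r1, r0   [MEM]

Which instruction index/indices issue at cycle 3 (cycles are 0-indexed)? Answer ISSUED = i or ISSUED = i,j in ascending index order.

0. and.ALU+st.MEM @i0/i1  | dual
1. xor.ALU+sub.ALU @i2/i3  | dual
2. mulh.MUL @i4  | no-port MUL/MEM
3. ld.MEM @i5  | WAW r2
4. sub.ALU+st.MEM @i6/i7  | dual

ISSUED = 5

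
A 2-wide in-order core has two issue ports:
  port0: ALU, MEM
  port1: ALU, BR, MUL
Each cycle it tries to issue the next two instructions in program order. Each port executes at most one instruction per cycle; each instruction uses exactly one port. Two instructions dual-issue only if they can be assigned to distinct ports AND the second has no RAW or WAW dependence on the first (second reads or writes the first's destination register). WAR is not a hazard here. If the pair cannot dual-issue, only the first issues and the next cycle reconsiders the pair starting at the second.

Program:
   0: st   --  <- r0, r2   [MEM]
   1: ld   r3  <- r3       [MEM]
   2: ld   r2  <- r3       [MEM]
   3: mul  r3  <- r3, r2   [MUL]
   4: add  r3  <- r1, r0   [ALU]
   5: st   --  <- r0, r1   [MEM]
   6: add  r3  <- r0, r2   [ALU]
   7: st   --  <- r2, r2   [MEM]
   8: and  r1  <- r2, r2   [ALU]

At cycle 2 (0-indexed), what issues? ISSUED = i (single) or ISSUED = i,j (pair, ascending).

0. st @i0  | no-port MEM/MEM
1. ld @i1  | no-port MEM/MEM
2. ld @i2  | RAW r2
3. mul @i3  | WAW r3
4. add;st @i4&i5  | 2-wide
5. add;st @i6&i7  | 2-wide
6. and @i8  | tail

ISSUED = 2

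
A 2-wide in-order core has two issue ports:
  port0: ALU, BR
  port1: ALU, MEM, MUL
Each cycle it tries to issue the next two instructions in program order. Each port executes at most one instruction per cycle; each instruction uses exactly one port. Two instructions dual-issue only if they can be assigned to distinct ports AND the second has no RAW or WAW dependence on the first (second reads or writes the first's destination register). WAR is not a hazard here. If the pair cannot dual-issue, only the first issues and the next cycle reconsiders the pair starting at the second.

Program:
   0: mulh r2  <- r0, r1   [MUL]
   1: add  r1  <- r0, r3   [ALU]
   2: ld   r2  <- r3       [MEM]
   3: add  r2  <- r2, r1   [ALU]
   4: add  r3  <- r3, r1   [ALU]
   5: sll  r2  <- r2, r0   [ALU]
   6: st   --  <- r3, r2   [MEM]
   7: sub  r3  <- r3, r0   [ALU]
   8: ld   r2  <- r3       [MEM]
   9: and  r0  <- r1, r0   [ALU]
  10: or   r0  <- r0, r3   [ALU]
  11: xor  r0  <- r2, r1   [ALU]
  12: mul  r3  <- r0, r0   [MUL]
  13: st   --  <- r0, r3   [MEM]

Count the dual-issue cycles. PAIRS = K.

PAIRS = 4

[0] i0+i1  mulh+add  -- pair
[1] i2  ld  -- RAW+WAW r2
[2] i3+i4  add+add  -- pair
[3] i5  sll  -- RAW r2
[4] i6+i7  st+sub  -- pair
[5] i8+i9  ld+and  -- pair
[6] i10  or  -- WAW r0
[7] i11  xor  -- RAW r0
[8] i12  mul  -- no-port MUL/MEM
[9] i13  st  -- tail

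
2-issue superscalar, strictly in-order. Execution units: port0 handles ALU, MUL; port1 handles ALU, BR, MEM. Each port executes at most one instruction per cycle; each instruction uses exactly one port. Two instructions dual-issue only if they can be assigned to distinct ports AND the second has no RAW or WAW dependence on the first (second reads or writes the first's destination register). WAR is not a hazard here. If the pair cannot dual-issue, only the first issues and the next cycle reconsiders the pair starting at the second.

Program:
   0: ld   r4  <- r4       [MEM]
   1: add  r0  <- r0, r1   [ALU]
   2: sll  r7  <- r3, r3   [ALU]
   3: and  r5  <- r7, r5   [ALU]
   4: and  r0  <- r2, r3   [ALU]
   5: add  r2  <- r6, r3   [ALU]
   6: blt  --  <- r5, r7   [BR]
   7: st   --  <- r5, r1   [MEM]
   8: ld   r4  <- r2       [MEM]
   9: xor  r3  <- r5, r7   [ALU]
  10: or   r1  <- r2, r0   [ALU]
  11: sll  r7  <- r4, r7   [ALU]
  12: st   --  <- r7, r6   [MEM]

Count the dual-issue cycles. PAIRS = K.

0. ld.MEM add.ALU @i0,i1  | 2-wide
1. sll.ALU @i2  | RAW r7
2. and.ALU and.ALU @i3,i4  | 2-wide
3. add.ALU blt.BR @i5,i6  | 2-wide
4. st.MEM @i7  | no-port MEM/MEM
5. ld.MEM xor.ALU @i8,i9  | 2-wide
6. or.ALU sll.ALU @i10,i11  | 2-wide
7. st.MEM @i12  | tail

PAIRS = 5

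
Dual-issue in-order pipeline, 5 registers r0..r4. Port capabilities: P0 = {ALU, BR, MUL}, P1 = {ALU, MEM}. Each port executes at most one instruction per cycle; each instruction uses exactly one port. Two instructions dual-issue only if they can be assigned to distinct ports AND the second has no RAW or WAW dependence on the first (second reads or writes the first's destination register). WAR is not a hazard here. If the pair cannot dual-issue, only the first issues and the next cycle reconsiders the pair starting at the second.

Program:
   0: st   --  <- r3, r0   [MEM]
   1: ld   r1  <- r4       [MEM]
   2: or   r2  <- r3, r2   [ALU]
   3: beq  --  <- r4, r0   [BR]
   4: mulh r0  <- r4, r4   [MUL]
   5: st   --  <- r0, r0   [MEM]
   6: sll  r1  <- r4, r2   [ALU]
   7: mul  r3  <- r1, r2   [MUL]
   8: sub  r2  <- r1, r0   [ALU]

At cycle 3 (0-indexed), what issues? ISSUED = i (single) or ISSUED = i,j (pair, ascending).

ISSUED = 4

#0 head=0: st i0 no-port MEM/MEM
#1 head=1: ld;or i1,i2 2-wide
#2 head=3: beq i3 no-port BR/MUL
#3 head=4: mulh i4 RAW r0
#4 head=5: st;sll i5,i6 2-wide
#5 head=7: mul;sub i7,i8 2-wide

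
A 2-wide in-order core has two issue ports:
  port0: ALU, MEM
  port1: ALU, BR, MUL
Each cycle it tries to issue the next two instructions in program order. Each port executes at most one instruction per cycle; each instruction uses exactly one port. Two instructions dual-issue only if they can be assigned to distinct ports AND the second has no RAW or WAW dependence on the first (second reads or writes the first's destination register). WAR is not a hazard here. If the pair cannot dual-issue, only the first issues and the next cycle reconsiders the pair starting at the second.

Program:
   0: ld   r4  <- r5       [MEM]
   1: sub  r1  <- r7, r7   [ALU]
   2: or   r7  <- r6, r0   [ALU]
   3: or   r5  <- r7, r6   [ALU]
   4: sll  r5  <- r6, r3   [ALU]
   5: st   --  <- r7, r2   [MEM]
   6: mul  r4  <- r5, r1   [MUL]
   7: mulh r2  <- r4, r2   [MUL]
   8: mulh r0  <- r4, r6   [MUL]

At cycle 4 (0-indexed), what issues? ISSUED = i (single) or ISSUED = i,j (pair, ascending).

#0 head=0: ld.MEM/sub.ALU i0/i1 dual
#1 head=2: or.ALU i2 RAW r7
#2 head=3: or.ALU i3 WAW r5
#3 head=4: sll.ALU/st.MEM i4/i5 dual
#4 head=6: mul.MUL i6 no-port MUL/MUL
#5 head=7: mulh.MUL i7 no-port MUL/MUL
#6 head=8: mulh.MUL i8 tail

ISSUED = 6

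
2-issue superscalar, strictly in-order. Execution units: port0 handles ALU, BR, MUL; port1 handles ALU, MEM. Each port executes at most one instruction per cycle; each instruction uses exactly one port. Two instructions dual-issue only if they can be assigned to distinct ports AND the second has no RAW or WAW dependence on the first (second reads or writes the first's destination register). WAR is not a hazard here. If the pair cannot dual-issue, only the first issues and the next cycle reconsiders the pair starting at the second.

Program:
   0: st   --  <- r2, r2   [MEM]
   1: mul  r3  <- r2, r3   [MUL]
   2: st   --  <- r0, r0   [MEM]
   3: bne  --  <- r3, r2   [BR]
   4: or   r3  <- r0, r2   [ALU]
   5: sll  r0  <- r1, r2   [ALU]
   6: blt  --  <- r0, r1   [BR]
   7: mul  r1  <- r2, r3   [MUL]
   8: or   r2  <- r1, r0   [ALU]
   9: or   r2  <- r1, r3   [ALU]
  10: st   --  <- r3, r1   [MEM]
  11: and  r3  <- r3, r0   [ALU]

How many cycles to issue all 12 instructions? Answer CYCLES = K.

c0: i0+i1 st.MEM;mul.MUL  pair
c1: i2+i3 st.MEM;bne.BR  pair
c2: i4+i5 or.ALU;sll.ALU  pair
c3: i6 blt.BR  no-port BR/MUL
c4: i7 mul.MUL  RAW r1
c5: i8 or.ALU  WAW r2
c6: i9+i10 or.ALU;st.MEM  pair
c7: i11 and.ALU  tail

CYCLES = 8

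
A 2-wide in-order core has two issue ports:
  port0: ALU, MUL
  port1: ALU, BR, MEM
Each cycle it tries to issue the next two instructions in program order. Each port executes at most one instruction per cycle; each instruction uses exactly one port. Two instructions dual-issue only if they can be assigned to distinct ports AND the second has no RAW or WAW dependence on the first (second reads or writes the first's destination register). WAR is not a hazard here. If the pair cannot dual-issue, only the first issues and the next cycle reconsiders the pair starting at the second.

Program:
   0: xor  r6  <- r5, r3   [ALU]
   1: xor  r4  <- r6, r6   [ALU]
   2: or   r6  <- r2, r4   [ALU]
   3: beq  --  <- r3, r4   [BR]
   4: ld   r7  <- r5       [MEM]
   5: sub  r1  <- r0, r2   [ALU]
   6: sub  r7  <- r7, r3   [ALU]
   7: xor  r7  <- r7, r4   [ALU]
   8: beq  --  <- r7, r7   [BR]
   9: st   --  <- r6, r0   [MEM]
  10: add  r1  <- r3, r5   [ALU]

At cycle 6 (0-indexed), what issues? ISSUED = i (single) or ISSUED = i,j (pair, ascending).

ISSUED = 8

c0: i0 xor  RAW r6
c1: i1 xor  RAW r4
c2: i2+i3 or beq  2-wide
c3: i4+i5 ld sub  2-wide
c4: i6 sub  RAW+WAW r7
c5: i7 xor  RAW r7
c6: i8 beq  no-port BR/MEM
c7: i9+i10 st add  2-wide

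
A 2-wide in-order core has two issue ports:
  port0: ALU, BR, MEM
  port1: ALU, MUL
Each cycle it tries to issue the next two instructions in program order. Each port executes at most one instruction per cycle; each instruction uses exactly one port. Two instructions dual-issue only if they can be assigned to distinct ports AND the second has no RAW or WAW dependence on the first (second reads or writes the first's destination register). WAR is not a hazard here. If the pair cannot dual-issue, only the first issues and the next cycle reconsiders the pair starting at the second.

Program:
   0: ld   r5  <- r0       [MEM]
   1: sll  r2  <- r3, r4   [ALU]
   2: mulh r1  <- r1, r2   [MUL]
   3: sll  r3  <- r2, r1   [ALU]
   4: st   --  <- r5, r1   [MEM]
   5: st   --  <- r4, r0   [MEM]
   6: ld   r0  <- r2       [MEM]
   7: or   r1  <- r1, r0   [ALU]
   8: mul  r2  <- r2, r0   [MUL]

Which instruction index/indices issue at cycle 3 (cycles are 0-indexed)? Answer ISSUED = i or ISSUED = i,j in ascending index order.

c0: i0+i1 ld sll  pair
c1: i2 mulh  RAW r1
c2: i3+i4 sll st  pair
c3: i5 st  no-port MEM/MEM
c4: i6 ld  RAW r0
c5: i7+i8 or mul  pair

ISSUED = 5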